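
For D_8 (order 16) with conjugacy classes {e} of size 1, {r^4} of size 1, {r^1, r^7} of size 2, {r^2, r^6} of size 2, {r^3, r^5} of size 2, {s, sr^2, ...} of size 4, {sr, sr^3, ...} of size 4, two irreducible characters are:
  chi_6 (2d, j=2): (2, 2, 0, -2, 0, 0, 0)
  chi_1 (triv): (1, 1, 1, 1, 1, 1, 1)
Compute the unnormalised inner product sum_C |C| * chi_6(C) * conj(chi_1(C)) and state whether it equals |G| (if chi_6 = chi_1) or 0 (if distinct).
Sum = 0; so <chi_6, chi_1> = 0 (distinct irreducibles are orthogonal).

Justification: Compute term by term over conjugacy classes (|C| * chi_6(C) * conj(chi_1(C))):
  1*(2)*conj(1) + 1*(2)*conj(1) + 2*(0)*conj(1) + 2*(-2)*conj(1) + 2*(0)*conj(1) + 4*(0)*conj(1) + 4*(0)*conj(1)
  = (2) + (2) + (0) + (-4) + (0) + (0) + (0)
  = 0.
Dividing by |G| = 16 gives 0/16 = 0, matching the row-orthogonality relation <chi_6, chi_1> = [chi_6 = chi_1].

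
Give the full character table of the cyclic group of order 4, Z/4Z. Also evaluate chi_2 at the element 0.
Character table of Z/4Z (irreps indexed chi_0,...,chi_3 with chi_k(m) = zeta_4^(k*m), zeta_4 = exp(2*pi*i/4)):
  irrep \ class  {0} (size 1)  {1} (size 1)  {2} (size 1)  {3} (size 1)
  chi_0          1             1             1             1           
  chi_1          1             I             -1            -I          
  chi_2          1             -1            1             -1          
  chi_3          1             -I            -1            I           

Spot check: chi_2(0) = zeta_4^(2*0) = zeta_4^0 = 1.

Justification: Z/4Z is abelian, so all 4 irreducible complex representations are 1-dimensional. They are given by chi_k(m) = zeta_4^(k*m) for k = 0,...,3. Row orthogonality: sum_m chi_k(m) conj(chi_l(m)) = 4 * [k = l].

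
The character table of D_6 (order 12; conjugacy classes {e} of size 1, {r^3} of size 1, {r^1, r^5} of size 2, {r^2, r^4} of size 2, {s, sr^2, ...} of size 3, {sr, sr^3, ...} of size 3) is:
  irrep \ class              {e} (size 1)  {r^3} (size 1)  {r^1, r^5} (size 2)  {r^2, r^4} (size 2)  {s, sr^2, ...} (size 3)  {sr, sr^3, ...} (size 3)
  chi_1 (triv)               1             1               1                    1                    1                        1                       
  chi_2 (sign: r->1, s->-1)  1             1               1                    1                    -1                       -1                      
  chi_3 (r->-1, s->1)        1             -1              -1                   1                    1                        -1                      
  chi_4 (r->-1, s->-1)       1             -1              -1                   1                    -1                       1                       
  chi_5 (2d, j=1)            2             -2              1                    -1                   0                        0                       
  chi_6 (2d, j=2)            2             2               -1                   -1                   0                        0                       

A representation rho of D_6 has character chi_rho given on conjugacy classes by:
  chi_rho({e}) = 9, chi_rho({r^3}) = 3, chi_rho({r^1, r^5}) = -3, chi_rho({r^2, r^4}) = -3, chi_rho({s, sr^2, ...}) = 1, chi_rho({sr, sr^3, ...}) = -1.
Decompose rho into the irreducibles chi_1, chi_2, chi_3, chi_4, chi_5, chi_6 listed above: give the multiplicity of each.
Multiplicities: chi_1: 0, chi_2: 0, chi_3: 1, chi_4: 0, chi_5: 1, chi_6: 3.

Working: Use <chi_rho, chi> = (1/|G|) sum_C |C| * chi_rho(C) * conj(chi(C)) with |G| = 12 for each irreducible chi in the table:
  <chi_rho, chi_1> = (1/12)[1*(9)*conj(1) + 1*(3)*conj(1) + 2*(-3)*conj(1) + 2*(-3)*conj(1) + 3*(1)*conj(1) + 3*(-1)*conj(1)]
      = (1/12)[(9) + (3) + (-6) + (-6) + (3) + (-3)] = 0/12 = 0
  <chi_rho, chi_2> = (1/12)[1*(9)*conj(1) + 1*(3)*conj(1) + 2*(-3)*conj(1) + 2*(-3)*conj(1) + 3*(1)*conj(-1) + 3*(-1)*conj(-1)]
      = (1/12)[(9) + (3) + (-6) + (-6) + (-3) + (3)] = 0/12 = 0
  <chi_rho, chi_3> = (1/12)[1*(9)*conj(1) + 1*(3)*conj(-1) + 2*(-3)*conj(-1) + 2*(-3)*conj(1) + 3*(1)*conj(1) + 3*(-1)*conj(-1)]
      = (1/12)[(9) + (-3) + (6) + (-6) + (3) + (3)] = 12/12 = 1
  <chi_rho, chi_4> = (1/12)[1*(9)*conj(1) + 1*(3)*conj(-1) + 2*(-3)*conj(-1) + 2*(-3)*conj(1) + 3*(1)*conj(-1) + 3*(-1)*conj(1)]
      = (1/12)[(9) + (-3) + (6) + (-6) + (-3) + (-3)] = 0/12 = 0
  <chi_rho, chi_5> = (1/12)[1*(9)*conj(2) + 1*(3)*conj(-2) + 2*(-3)*conj(1) + 2*(-3)*conj(-1) + 3*(1)*conj(0) + 3*(-1)*conj(0)]
      = (1/12)[(18) + (-6) + (-6) + (6) + (0) + (0)] = 12/12 = 1
  <chi_rho, chi_6> = (1/12)[1*(9)*conj(2) + 1*(3)*conj(2) + 2*(-3)*conj(-1) + 2*(-3)*conj(-1) + 3*(1)*conj(0) + 3*(-1)*conj(0)]
      = (1/12)[(18) + (6) + (6) + (6) + (0) + (0)] = 36/12 = 3
Dimension check: dim(rho) = sum (mult * dim) = 0*1 + 0*1 + 1*1 + 0*1 + 1*2 + 3*2 = 9 = chi_rho(e) = 9.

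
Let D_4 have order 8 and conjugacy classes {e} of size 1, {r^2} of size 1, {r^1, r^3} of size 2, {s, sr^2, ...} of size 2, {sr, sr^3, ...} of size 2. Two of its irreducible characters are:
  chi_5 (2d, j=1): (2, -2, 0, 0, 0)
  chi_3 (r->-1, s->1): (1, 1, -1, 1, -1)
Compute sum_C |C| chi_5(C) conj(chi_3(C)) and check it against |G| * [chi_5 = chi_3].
Sum = 0; so <chi_5, chi_3> = 0 (distinct irreducibles are orthogonal).

Derivation: Compute term by term over conjugacy classes (|C| * chi_5(C) * conj(chi_3(C))):
  1*(2)*conj(1) + 1*(-2)*conj(1) + 2*(0)*conj(-1) + 2*(0)*conj(1) + 2*(0)*conj(-1)
  = (2) + (-2) + (0) + (0) + (0)
  = 0.
Dividing by |G| = 8 gives 0/8 = 0, matching the row-orthogonality relation <chi_5, chi_3> = [chi_5 = chi_3].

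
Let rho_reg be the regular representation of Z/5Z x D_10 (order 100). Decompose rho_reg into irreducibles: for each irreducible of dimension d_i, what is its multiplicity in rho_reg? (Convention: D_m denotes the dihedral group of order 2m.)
Each irreducible V_i of dimension d_i appears with multiplicity d_i, i.e. rho_reg = (direct sum over all irreducibles V_i) d_i V_i. The irreducible dimensions for Z/5Z x D_10 are 1, 1, 1, 1, 1, 1, 1, 1, 1, 1, 1, 1, 1, 1, 1, 1, 1, 1, 1, 1, 2, 2, 2, 2, 2, 2, 2, 2, 2, 2, 2, 2, 2, 2, 2, 2, 2, 2, 2, 2: 20 irreducibles of dimension 1, each with multiplicity 1; 20 irreducibles of dimension 2, each with multiplicity 2. Total dimension 20*1*1 + 20*2*2 = 100 = |G|.

Explanation: General theorem: in the regular representation of a finite group G, each irreducible appears with multiplicity equal to its dimension. Check: dim(rho_reg) = sum d_i^2 = 1 + 1 + 1 + 1 + 1 + 1 + 1 + 1 + 1 + 1 + 1 + 1 + 1 + 1 + 1 + 1 + 1 + 1 + 1 + 1 + 4 + 4 + 4 + 4 + 4 + 4 + 4 + 4 + 4 + 4 + 4 + 4 + 4 + 4 + 4 + 4 + 4 + 4 + 4 + 4 = 100 = |G|.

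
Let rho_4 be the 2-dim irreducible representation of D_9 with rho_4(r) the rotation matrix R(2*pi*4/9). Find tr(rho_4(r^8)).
chi_{rho_4}(r^8) = 2*cos(2*pi*4*8/9) = -2*cos(pi/9)

Proof sketch: rho_4(r^8) is rotation by angle 2*pi*4*8/9, whose trace is 2*cos(2*pi*4*8/9) = -2*cos(pi/9).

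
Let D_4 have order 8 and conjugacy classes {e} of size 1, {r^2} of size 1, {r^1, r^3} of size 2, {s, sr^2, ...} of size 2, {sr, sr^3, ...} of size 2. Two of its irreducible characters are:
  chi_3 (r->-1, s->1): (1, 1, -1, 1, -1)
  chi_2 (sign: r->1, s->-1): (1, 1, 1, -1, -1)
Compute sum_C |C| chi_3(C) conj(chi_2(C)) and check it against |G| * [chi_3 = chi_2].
Sum = 0; so <chi_3, chi_2> = 0 (distinct irreducibles are orthogonal).

Reasoning: Compute term by term over conjugacy classes (|C| * chi_3(C) * conj(chi_2(C))):
  1*(1)*conj(1) + 1*(1)*conj(1) + 2*(-1)*conj(1) + 2*(1)*conj(-1) + 2*(-1)*conj(-1)
  = (1) + (1) + (-2) + (-2) + (2)
  = 0.
Dividing by |G| = 8 gives 0/8 = 0, matching the row-orthogonality relation <chi_3, chi_2> = [chi_3 = chi_2].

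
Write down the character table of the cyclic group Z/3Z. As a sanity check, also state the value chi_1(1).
Character table of Z/3Z (irreps indexed chi_0,...,chi_2 with chi_k(m) = zeta_3^(k*m), zeta_3 = exp(2*pi*i/3)):
  irrep \ class  {0} (size 1)  {1} (size 1)    {2} (size 1)  
  chi_0          1             1               1             
  chi_1          1             exp(2*I*pi/3)   exp(-2*I*pi/3)
  chi_2          1             exp(-2*I*pi/3)  exp(2*I*pi/3) 

Spot check: chi_1(1) = zeta_3^(1*1) = zeta_3^1 = exp(2*I*pi/3).

Justification: Z/3Z is abelian, so all 3 irreducible complex representations are 1-dimensional. They are given by chi_k(m) = zeta_3^(k*m) for k = 0,...,2. Row orthogonality: sum_m chi_k(m) conj(chi_l(m)) = 3 * [k = l].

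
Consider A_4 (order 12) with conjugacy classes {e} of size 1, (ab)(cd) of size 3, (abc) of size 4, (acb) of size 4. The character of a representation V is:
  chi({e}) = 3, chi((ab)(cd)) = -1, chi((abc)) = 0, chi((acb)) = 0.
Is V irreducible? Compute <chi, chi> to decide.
Irreducible: <chi, chi> = 1.

Justification: <chi, chi> = (1/|G|) sum_C |C| * |chi(C)|^2 = (1/12)[1*|3|^2 + 3*|-1|^2 + 4*|0|^2 + 4*|0|^2]
  = (1/12)[(9) + (3) + (0) + (0)] = 12/12 = 1.
(Exp terms are combined using exp(i*s)*conj(exp(i*t)) = exp(i*(s-t)), and sums of them are collapsed using the identity that for every m > 1 the m distinct m-th roots of unity sum to 0, e.g. 1 + exp(2*I*pi/3) + exp(-2*I*pi/3) = 0.)
A character is irreducible iff <chi, chi> = 1, so this representation is irreducible.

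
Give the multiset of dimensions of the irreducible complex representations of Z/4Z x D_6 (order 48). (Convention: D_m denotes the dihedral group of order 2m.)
Dimensions: 1, 1, 1, 1, 1, 1, 1, 1, 1, 1, 1, 1, 1, 1, 1, 1, 2, 2, 2, 2, 2, 2, 2, 2

Why: There are 24 irreducibles (= number of conjugacy classes). Their dimensions d_i satisfy sum d_i^2 = |G| = 48: 1 + 1 + 1 + 1 + 1 + 1 + 1 + 1 + 1 + 1 + 1 + 1 + 1 + 1 + 1 + 1 + 4 + 4 + 4 + 4 + 4 + 4 + 4 + 4 = 48. (For the product with Z/4Z: each of the 4 1-dim characters of Z/4Z tensors with each irrep of D_6, giving 4 copies of each D_6-dimension.)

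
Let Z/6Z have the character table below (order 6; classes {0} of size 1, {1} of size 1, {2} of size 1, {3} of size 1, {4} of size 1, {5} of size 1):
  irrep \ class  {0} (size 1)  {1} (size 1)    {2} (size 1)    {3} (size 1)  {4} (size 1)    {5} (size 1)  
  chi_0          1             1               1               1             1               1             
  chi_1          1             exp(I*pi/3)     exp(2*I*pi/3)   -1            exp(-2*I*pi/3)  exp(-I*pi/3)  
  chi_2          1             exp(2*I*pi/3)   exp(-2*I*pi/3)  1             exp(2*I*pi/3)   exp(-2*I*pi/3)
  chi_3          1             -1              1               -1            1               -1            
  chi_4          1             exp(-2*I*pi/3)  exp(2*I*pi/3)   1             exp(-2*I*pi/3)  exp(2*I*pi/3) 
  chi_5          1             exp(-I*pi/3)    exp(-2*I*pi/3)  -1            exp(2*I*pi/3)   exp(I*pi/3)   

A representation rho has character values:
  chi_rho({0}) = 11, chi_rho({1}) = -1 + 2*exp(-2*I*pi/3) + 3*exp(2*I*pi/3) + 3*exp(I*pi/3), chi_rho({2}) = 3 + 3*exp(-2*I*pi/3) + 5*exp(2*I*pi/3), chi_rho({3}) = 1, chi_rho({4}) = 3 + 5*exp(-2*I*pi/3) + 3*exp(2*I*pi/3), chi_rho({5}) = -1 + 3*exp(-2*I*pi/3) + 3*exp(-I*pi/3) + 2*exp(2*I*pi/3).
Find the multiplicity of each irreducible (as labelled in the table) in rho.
Multiplicities: chi_0: 1, chi_1: 3, chi_2: 3, chi_3: 2, chi_4: 2, chi_5: 0.

Working: Use <chi_rho, chi> = (1/|G|) sum_C |C| * chi_rho(C) * conj(chi(C)) with |G| = 6 for each irreducible chi in the table:
  <chi_rho, chi_0> = (1/6)[1*(11)*conj(1) + 1*(-1 + 2*exp(-2*I*pi/3) + 3*exp(2*I*pi/3) + 3*exp(I*pi/3))*conj(1) + 1*(3 + 3*exp(-2*I*pi/3) + 5*exp(2*I*pi/3))*conj(1) + 1*(1)*conj(1) + 1*(3 + 5*exp(-2*I*pi/3) + 3*exp(2*I*pi/3))*conj(1) + 1*(-1 + 3*exp(-2*I*pi/3) + 3*exp(-I*pi/3) + 2*exp(2*I*pi/3))*conj(1)]
      = (1/6)[(11) + (-1 + 2*exp(-2*I*pi/3) + 3*exp(2*I*pi/3) + 3*exp(I*pi/3)) + (3 + 3*exp(-2*I*pi/3) + 5*exp(2*I*pi/3)) + (1) + (3 + 5*exp(-2*I*pi/3) + 3*exp(2*I*pi/3)) + (-1 + 3*exp(-2*I*pi/3) + 3*exp(-I*pi/3) + 2*exp(2*I*pi/3))] = 6/6 = 1
  <chi_rho, chi_1> = (1/6)[1*(11)*conj(1) + 1*(-1 + 2*exp(-2*I*pi/3) + 3*exp(2*I*pi/3) + 3*exp(I*pi/3))*conj(exp(I*pi/3)) + 1*(3 + 3*exp(-2*I*pi/3) + 5*exp(2*I*pi/3))*conj(exp(2*I*pi/3)) + 1*(1)*conj(-1) + 1*(3 + 5*exp(-2*I*pi/3) + 3*exp(2*I*pi/3))*conj(exp(-2*I*pi/3)) + 1*(-1 + 3*exp(-2*I*pi/3) + 3*exp(-I*pi/3) + 2*exp(2*I*pi/3))*conj(exp(-I*pi/3))]
      = (1/6)[(11) + (1 - exp(-I*pi/3) + 3*exp(I*pi/3)) + (2) + (-1) + (2) + (1 + 3*exp(-I*pi/3) - exp(I*pi/3))] = 18/6 = 3
  <chi_rho, chi_2> = (1/6)[1*(11)*conj(1) + 1*(-1 + 2*exp(-2*I*pi/3) + 3*exp(2*I*pi/3) + 3*exp(I*pi/3))*conj(exp(2*I*pi/3)) + 1*(3 + 3*exp(-2*I*pi/3) + 5*exp(2*I*pi/3))*conj(exp(-2*I*pi/3)) + 1*(1)*conj(1) + 1*(3 + 5*exp(-2*I*pi/3) + 3*exp(2*I*pi/3))*conj(exp(2*I*pi/3)) + 1*(-1 + 3*exp(-2*I*pi/3) + 3*exp(-I*pi/3) + 2*exp(2*I*pi/3))*conj(exp(-2*I*pi/3))]
      = (1/6)[(11) + (4) + (3 + 5*exp(-2*I*pi/3) + 3*exp(2*I*pi/3)) + (1) + (3 + 3*exp(-2*I*pi/3) + 5*exp(2*I*pi/3)) + (4)] = 18/6 = 3
  <chi_rho, chi_3> = (1/6)[1*(11)*conj(1) + 1*(-1 + 2*exp(-2*I*pi/3) + 3*exp(2*I*pi/3) + 3*exp(I*pi/3))*conj(-1) + 1*(3 + 3*exp(-2*I*pi/3) + 5*exp(2*I*pi/3))*conj(1) + 1*(1)*conj(-1) + 1*(3 + 5*exp(-2*I*pi/3) + 3*exp(2*I*pi/3))*conj(1) + 1*(-1 + 3*exp(-2*I*pi/3) + 3*exp(-I*pi/3) + 2*exp(2*I*pi/3))*conj(-1)]
      = (1/6)[(11) + (1 - 3*exp(I*pi/3) - 3*exp(2*I*pi/3) - 2*exp(-2*I*pi/3)) + (3 + 3*exp(-2*I*pi/3) + 5*exp(2*I*pi/3)) + (-1) + (3 + 5*exp(-2*I*pi/3) + 3*exp(2*I*pi/3)) + (1 - 2*exp(2*I*pi/3) - 3*exp(-I*pi/3) - 3*exp(-2*I*pi/3))] = 12/6 = 2
  <chi_rho, chi_4> = (1/6)[1*(11)*conj(1) + 1*(-1 + 2*exp(-2*I*pi/3) + 3*exp(2*I*pi/3) + 3*exp(I*pi/3))*conj(exp(-2*I*pi/3)) + 1*(3 + 3*exp(-2*I*pi/3) + 5*exp(2*I*pi/3))*conj(exp(2*I*pi/3)) + 1*(1)*conj(1) + 1*(3 + 5*exp(-2*I*pi/3) + 3*exp(2*I*pi/3))*conj(exp(-2*I*pi/3)) + 1*(-1 + 3*exp(-2*I*pi/3) + 3*exp(-I*pi/3) + 2*exp(2*I*pi/3))*conj(exp(2*I*pi/3))]
      = (1/6)[(11) + (-1 + 3*exp(-2*I*pi/3) - exp(2*I*pi/3)) + (2) + (1) + (2) + (-1 - exp(-2*I*pi/3) + 3*exp(2*I*pi/3))] = 12/6 = 2
  <chi_rho, chi_5> = (1/6)[1*(11)*conj(1) + 1*(-1 + 2*exp(-2*I*pi/3) + 3*exp(2*I*pi/3) + 3*exp(I*pi/3))*conj(exp(-I*pi/3)) + 1*(3 + 3*exp(-2*I*pi/3) + 5*exp(2*I*pi/3))*conj(exp(-2*I*pi/3)) + 1*(1)*conj(-1) + 1*(3 + 5*exp(-2*I*pi/3) + 3*exp(2*I*pi/3))*conj(exp(2*I*pi/3)) + 1*(-1 + 3*exp(-2*I*pi/3) + 3*exp(-I*pi/3) + 2*exp(2*I*pi/3))*conj(exp(I*pi/3))]
      = (1/6)[(11) + (-4) + (3 + 5*exp(-2*I*pi/3) + 3*exp(2*I*pi/3)) + (-1) + (3 + 3*exp(-2*I*pi/3) + 5*exp(2*I*pi/3)) + (-4)] = 0/6 = 0
(Exp terms are combined using exp(i*s)*conj(exp(i*t)) = exp(i*(s-t)), and sums of them are collapsed using the identity that for every m > 1 the m distinct m-th roots of unity sum to 0, e.g. 1 + exp(2*I*pi/3) + exp(-2*I*pi/3) = 0.)
Dimension check: dim(rho) = sum (mult * dim) = 1*1 + 3*1 + 3*1 + 2*1 + 2*1 + 0*1 = 11 = chi_rho(e) = 11.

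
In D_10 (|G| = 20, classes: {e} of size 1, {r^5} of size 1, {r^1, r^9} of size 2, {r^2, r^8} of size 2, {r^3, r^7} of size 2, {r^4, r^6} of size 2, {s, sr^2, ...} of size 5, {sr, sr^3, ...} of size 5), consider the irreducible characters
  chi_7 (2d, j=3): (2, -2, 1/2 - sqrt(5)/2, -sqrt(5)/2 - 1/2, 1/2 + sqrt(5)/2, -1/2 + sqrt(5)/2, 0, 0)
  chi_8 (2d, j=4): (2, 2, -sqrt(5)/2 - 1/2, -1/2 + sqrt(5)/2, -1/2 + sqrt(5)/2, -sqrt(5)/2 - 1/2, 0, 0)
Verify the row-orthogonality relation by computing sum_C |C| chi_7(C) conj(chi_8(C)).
Sum = 0; so <chi_7, chi_8> = 0 (distinct irreducibles are orthogonal).

Argument: Compute term by term over conjugacy classes (|C| * chi_7(C) * conj(chi_8(C))):
  1*(2)*conj(2) + 1*(-2)*conj(2) + 2*(1/2 - sqrt(5)/2)*conj(-sqrt(5)/2 - 1/2) + 2*(-sqrt(5)/2 - 1/2)*conj(-1/2 + sqrt(5)/2) + 2*(1/2 + sqrt(5)/2)*conj(-1/2 + sqrt(5)/2) + 2*(-1/2 + sqrt(5)/2)*conj(-sqrt(5)/2 - 1/2) + 5*(0)*conj(0) + 5*(0)*conj(0)
  = (4) + (-4) + (2) + (-2) + (2) + (-2) + (0) + (0)
  = 0.
Dividing by |G| = 20 gives 0/20 = 0, matching the row-orthogonality relation <chi_7, chi_8> = [chi_7 = chi_8].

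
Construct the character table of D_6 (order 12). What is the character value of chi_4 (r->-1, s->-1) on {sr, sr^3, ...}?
Conjugacy classes: {e} of size 1, {r^3} of size 1, {r^1, r^5} of size 2, {r^2, r^4} of size 2, {s, sr^2, ...} of size 3, {sr, sr^3, ...} of size 3.
Character table:
  irrep \ class              {e} (size 1)  {r^3} (size 1)  {r^1, r^5} (size 2)  {r^2, r^4} (size 2)  {s, sr^2, ...} (size 3)  {sr, sr^3, ...} (size 3)
  chi_1 (triv)               1             1               1                    1                    1                        1                       
  chi_2 (sign: r->1, s->-1)  1             1               1                    1                    -1                       -1                      
  chi_3 (r->-1, s->1)        1             -1              -1                   1                    1                        -1                      
  chi_4 (r->-1, s->-1)       1             -1              -1                   1                    -1                       1                       
  chi_5 (2d, j=1)            2             -2              1                    -1                   0                        0                       
  chi_6 (2d, j=2)            2             2               -1                   -1                   0                        0                       

Spot check: chi_4 (r->-1, s->-1) on {sr, sr^3, ...} = 1.

Justification: D_6 has order 2*6 = 12 with 6 conjugacy classes, hence 6 irreducibles. Sum of squared dims 1 + 1 + 1 + 1 + 4 + 4 = 12 = |G|. Linear characters come from the abelianisation; the 2-dimensional irreps have character r^k -> 2*cos(2*pi*j*k/6), reflections -> 0.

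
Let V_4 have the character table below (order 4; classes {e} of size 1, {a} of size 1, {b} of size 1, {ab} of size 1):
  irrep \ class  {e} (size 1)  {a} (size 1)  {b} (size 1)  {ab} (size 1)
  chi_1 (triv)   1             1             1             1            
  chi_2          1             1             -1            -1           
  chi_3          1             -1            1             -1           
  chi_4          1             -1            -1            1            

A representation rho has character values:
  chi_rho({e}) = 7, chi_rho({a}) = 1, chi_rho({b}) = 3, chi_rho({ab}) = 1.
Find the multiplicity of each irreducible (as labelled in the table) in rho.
Multiplicities: chi_1: 3, chi_2: 1, chi_3: 2, chi_4: 1.

Working: Use <chi_rho, chi> = (1/|G|) sum_C |C| * chi_rho(C) * conj(chi(C)) with |G| = 4 for each irreducible chi in the table:
  <chi_rho, chi_1> = (1/4)[1*(7)*conj(1) + 1*(1)*conj(1) + 1*(3)*conj(1) + 1*(1)*conj(1)]
      = (1/4)[(7) + (1) + (3) + (1)] = 12/4 = 3
  <chi_rho, chi_2> = (1/4)[1*(7)*conj(1) + 1*(1)*conj(1) + 1*(3)*conj(-1) + 1*(1)*conj(-1)]
      = (1/4)[(7) + (1) + (-3) + (-1)] = 4/4 = 1
  <chi_rho, chi_3> = (1/4)[1*(7)*conj(1) + 1*(1)*conj(-1) + 1*(3)*conj(1) + 1*(1)*conj(-1)]
      = (1/4)[(7) + (-1) + (3) + (-1)] = 8/4 = 2
  <chi_rho, chi_4> = (1/4)[1*(7)*conj(1) + 1*(1)*conj(-1) + 1*(3)*conj(-1) + 1*(1)*conj(1)]
      = (1/4)[(7) + (-1) + (-3) + (1)] = 4/4 = 1
Dimension check: dim(rho) = sum (mult * dim) = 3*1 + 1*1 + 2*1 + 1*1 = 7 = chi_rho(e) = 7.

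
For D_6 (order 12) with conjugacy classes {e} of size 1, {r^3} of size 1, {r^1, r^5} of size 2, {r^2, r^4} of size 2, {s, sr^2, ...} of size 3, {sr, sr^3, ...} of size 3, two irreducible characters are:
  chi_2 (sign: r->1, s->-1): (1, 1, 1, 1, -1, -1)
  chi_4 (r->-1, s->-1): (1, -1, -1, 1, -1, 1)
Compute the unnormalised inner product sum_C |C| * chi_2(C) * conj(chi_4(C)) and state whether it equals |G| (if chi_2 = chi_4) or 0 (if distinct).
Sum = 0; so <chi_2, chi_4> = 0 (distinct irreducibles are orthogonal).

Reasoning: Compute term by term over conjugacy classes (|C| * chi_2(C) * conj(chi_4(C))):
  1*(1)*conj(1) + 1*(1)*conj(-1) + 2*(1)*conj(-1) + 2*(1)*conj(1) + 3*(-1)*conj(-1) + 3*(-1)*conj(1)
  = (1) + (-1) + (-2) + (2) + (3) + (-3)
  = 0.
Dividing by |G| = 12 gives 0/12 = 0, matching the row-orthogonality relation <chi_2, chi_4> = [chi_2 = chi_4].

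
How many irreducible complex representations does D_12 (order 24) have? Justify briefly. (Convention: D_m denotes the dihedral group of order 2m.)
9

Solution. The number of irreducible complex representations of a finite group equals its number of conjugacy classes. D_12 has 9 conjugacy classes (n/2 + 3 for n even), so D_12 (order 24) has exactly 9 irreducible complex representations.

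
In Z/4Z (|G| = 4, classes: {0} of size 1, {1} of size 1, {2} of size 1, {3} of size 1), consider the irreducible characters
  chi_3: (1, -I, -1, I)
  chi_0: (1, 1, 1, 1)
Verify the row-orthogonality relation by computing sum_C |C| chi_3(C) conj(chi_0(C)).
Sum = 0; so <chi_3, chi_0> = 0 (distinct irreducibles are orthogonal).

Compute term by term over conjugacy classes (|C| * chi_3(C) * conj(chi_0(C))):
  1*(1)*conj(1) + 1*(-I)*conj(1) + 1*(-1)*conj(1) + 1*(I)*conj(1)
  = (1) + (-I) + (-1) + (I)
  = 0.
(Exp terms are combined using exp(i*s)*conj(exp(i*t)) = exp(i*(s-t)), and sums of them are collapsed using the identity that for every m > 1 the m distinct m-th roots of unity sum to 0, e.g. 1 + exp(2*I*pi/3) + exp(-2*I*pi/3) = 0.)
Dividing by |G| = 4 gives 0/4 = 0, matching the row-orthogonality relation <chi_3, chi_0> = [chi_3 = chi_0].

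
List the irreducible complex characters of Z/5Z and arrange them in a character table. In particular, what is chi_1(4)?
Character table of Z/5Z (irreps indexed chi_0,...,chi_4 with chi_k(m) = zeta_5^(k*m), zeta_5 = exp(2*pi*i/5)):
  irrep \ class  {0} (size 1)  {1} (size 1)    {2} (size 1)    {3} (size 1)    {4} (size 1)  
  chi_0          1             1               1               1               1             
  chi_1          1             exp(2*I*pi/5)   exp(4*I*pi/5)   exp(-4*I*pi/5)  exp(-2*I*pi/5)
  chi_2          1             exp(4*I*pi/5)   exp(-2*I*pi/5)  exp(2*I*pi/5)   exp(-4*I*pi/5)
  chi_3          1             exp(-4*I*pi/5)  exp(2*I*pi/5)   exp(-2*I*pi/5)  exp(4*I*pi/5) 
  chi_4          1             exp(-2*I*pi/5)  exp(-4*I*pi/5)  exp(4*I*pi/5)   exp(2*I*pi/5) 

Spot check: chi_1(4) = zeta_5^(1*4) = zeta_5^4 = exp(-2*I*pi/5).

Working: Z/5Z is abelian, so all 5 irreducible complex representations are 1-dimensional. They are given by chi_k(m) = zeta_5^(k*m) for k = 0,...,4. Row orthogonality: sum_m chi_k(m) conj(chi_l(m)) = 5 * [k = l].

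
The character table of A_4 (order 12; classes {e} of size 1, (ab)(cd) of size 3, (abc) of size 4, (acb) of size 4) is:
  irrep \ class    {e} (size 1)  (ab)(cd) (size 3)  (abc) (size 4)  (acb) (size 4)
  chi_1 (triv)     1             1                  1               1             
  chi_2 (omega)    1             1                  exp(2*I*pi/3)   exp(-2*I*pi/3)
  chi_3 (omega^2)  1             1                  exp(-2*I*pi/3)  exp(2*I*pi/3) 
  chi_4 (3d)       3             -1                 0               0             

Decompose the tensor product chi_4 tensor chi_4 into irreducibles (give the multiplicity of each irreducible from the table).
chi_4 tensor chi_4 = chi_1 + chi_2 + chi_3 + 2*chi_4 (all other irreducibles have multiplicity 0).

Working: The character of a tensor product is the pointwise product (chi_4 * chi_4)(C) = chi_4(C) * chi_4(C):
  {e}: (3)*(3), (ab)(cd): (-1)*(-1), (abc): (0)*(0), (acb): (0)*(0)
so (chi_4 * chi_4) takes values
  {e} -> 9, (ab)(cd) -> 1, (abc) -> 0, (acb) -> 0.
Now take the inner product of this character with each irreducible chi from the table, <chi_4*chi_4, chi> = (1/12) sum_C |C| (chi_4*chi_4)(C) conj(chi(C)):
  <chi_4*chi_4, chi_1> = (1/12)[1*(9)*conj(1) + 3*(1)*conj(1) + 4*(0)*conj(1) + 4*(0)*conj(1)]
      = (1/12)[(9) + (3) + (0) + (0)] = 12/12 = 1
  <chi_4*chi_4, chi_2> = (1/12)[1*(9)*conj(1) + 3*(1)*conj(1) + 4*(0)*conj(exp(2*I*pi/3)) + 4*(0)*conj(exp(-2*I*pi/3))]
      = (1/12)[(9) + (3) + (0) + (0)] = 12/12 = 1
  <chi_4*chi_4, chi_3> = (1/12)[1*(9)*conj(1) + 3*(1)*conj(1) + 4*(0)*conj(exp(-2*I*pi/3)) + 4*(0)*conj(exp(2*I*pi/3))]
      = (1/12)[(9) + (3) + (0) + (0)] = 12/12 = 1
  <chi_4*chi_4, chi_4> = (1/12)[1*(9)*conj(3) + 3*(1)*conj(-1) + 4*(0)*conj(0) + 4*(0)*conj(0)]
      = (1/12)[(27) + (-3) + (0) + (0)] = 24/12 = 2
(Exp terms are combined using exp(i*s)*conj(exp(i*t)) = exp(i*(s-t)), and sums of them are collapsed using the identity that for every m > 1 the m distinct m-th roots of unity sum to 0, e.g. 1 + exp(2*I*pi/3) + exp(-2*I*pi/3) = 0.)
Hence the multiplicities are chi_1: 1, chi_2: 1, chi_3: 1, chi_4: 2. Dimension check: dim(chi_4)*dim(chi_4) = 3*3 = 9 and sum (mult * dim) = 1*1 + 1*1 + 1*1 + 2*3 = 9.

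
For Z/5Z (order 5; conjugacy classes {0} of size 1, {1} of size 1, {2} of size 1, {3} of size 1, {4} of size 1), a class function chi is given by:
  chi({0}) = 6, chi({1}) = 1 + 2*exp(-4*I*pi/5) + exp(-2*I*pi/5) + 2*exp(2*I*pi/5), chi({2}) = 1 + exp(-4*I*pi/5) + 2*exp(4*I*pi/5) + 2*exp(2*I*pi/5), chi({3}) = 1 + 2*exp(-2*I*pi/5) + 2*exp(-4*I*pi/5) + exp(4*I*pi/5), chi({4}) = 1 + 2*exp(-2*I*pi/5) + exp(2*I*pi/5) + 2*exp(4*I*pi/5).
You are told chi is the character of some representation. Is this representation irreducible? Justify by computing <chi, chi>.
Not irreducible (reducible): <chi, chi> = 10 > 1.

Justification: <chi, chi> = (1/|G|) sum_C |C| * |chi(C)|^2 = (1/5)[1*|6|^2 + 1*|1 + 2*exp(-4*I*pi/5) + exp(-2*I*pi/5) + 2*exp(2*I*pi/5)|^2 + 1*|1 + exp(-4*I*pi/5) + 2*exp(4*I*pi/5) + 2*exp(2*I*pi/5)|^2 + 1*|1 + 2*exp(-2*I*pi/5) + 2*exp(-4*I*pi/5) + exp(4*I*pi/5)|^2 + 1*|1 + 2*exp(-2*I*pi/5) + exp(2*I*pi/5) + 2*exp(4*I*pi/5)|^2]
  = (1/5)[(36) + (10 + 5*exp(-2*I*pi/5) + 8*exp(-4*I*pi/5) + 8*exp(4*I*pi/5) + 5*exp(2*I*pi/5)) + (10 + 8*exp(-2*I*pi/5) + 5*exp(-4*I*pi/5) + 5*exp(4*I*pi/5) + 8*exp(2*I*pi/5)) + (10 + 8*exp(-2*I*pi/5) + 5*exp(-4*I*pi/5) + 5*exp(4*I*pi/5) + 8*exp(2*I*pi/5)) + (10 + 5*exp(-2*I*pi/5) + 8*exp(-4*I*pi/5) + 8*exp(4*I*pi/5) + 5*exp(2*I*pi/5))] = 50/5 = 10.
(Exp terms are combined using exp(i*s)*conj(exp(i*t)) = exp(i*(s-t)), and sums of them are collapsed using the identity that for every m > 1 the m distinct m-th roots of unity sum to 0, e.g. 1 + exp(2*I*pi/3) + exp(-2*I*pi/3) = 0.)
A character is irreducible iff <chi, chi> = 1, so this representation is reducible.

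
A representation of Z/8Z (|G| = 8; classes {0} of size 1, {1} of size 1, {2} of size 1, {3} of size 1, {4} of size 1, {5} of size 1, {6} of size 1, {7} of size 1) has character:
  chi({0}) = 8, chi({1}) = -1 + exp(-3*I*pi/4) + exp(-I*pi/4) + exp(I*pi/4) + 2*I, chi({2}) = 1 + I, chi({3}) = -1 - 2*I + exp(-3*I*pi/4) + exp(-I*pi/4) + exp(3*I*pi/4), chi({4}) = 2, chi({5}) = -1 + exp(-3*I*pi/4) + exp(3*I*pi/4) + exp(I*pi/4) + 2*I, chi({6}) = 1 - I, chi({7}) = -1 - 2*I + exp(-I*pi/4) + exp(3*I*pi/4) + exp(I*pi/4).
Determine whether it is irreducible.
Not irreducible (reducible): <chi, chi> = 12 > 1.

Reasoning: <chi, chi> = (1/|G|) sum_C |C| * |chi(C)|^2 = (1/8)[1*|8|^2 + 1*|-1 + exp(-3*I*pi/4) + exp(-I*pi/4) + exp(I*pi/4) + 2*I|^2 + 1*|1 + I|^2 + 1*|-1 - 2*I + exp(-3*I*pi/4) + exp(-I*pi/4) + exp(3*I*pi/4)|^2 + 1*|2|^2 + 1*|-1 + exp(-3*I*pi/4) + exp(3*I*pi/4) + exp(I*pi/4) + 2*I|^2 + 1*|1 - I|^2 + 1*|-1 - 2*I + exp(-I*pi/4) + exp(3*I*pi/4) + exp(I*pi/4)|^2]
  = (1/8)[(64) + (6 - 2*exp(I*pi/4) + exp(-3*I*pi/4) - exp(3*I*pi/4) - 4*exp(-I*pi/4)) + (2) + (6 - 4*exp(3*I*pi/4) - exp(-I*pi/4) + exp(I*pi/4) - 2*exp(-3*I*pi/4)) + (4) + (6 - 4*exp(3*I*pi/4) - exp(-I*pi/4) + exp(I*pi/4) - 2*exp(-3*I*pi/4)) + (2) + (6 - 2*exp(I*pi/4) + exp(-3*I*pi/4) - exp(3*I*pi/4) - 4*exp(-I*pi/4))] = 96/8 = 12.
(Exp terms are combined using exp(i*s)*conj(exp(i*t)) = exp(i*(s-t)), and sums of them are collapsed using the identity that for every m > 1 the m distinct m-th roots of unity sum to 0, e.g. 1 + exp(2*I*pi/3) + exp(-2*I*pi/3) = 0.)
A character is irreducible iff <chi, chi> = 1, so this representation is reducible.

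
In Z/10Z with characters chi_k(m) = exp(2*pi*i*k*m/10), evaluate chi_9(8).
chi_9(8) = zeta_10^72 = exp(2*I*pi/5)

Solution. chi_9(8) = zeta_10^(9*8) = zeta_10^72. Since zeta_10^10 = 1, this equals zeta_10^2 = exp(2*pi*i*2/10) = exp(2*I*pi/5).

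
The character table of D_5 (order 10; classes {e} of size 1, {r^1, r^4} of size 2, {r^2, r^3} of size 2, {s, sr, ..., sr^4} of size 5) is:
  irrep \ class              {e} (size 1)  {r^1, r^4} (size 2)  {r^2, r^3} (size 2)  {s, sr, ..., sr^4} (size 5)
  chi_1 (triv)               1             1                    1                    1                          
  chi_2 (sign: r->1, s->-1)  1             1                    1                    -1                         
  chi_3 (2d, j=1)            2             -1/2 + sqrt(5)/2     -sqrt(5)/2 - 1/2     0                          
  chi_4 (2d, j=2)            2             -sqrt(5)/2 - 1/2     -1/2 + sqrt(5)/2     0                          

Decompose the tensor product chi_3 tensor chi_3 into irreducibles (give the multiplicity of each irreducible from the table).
chi_3 tensor chi_3 = chi_1 + chi_2 + chi_4 (all other irreducibles have multiplicity 0).

Derivation: The character of a tensor product is the pointwise product (chi_3 * chi_3)(C) = chi_3(C) * chi_3(C):
  {e}: (2)*(2), {r^1, r^4}: (-1/2 + sqrt(5)/2)*(-1/2 + sqrt(5)/2), {r^2, r^3}: (-sqrt(5)/2 - 1/2)*(-sqrt(5)/2 - 1/2), {s, sr, ..., sr^4}: (0)*(0)
so (chi_3 * chi_3) takes values
  {e} -> 4, {r^1, r^4} -> 3/2 - sqrt(5)/2, {r^2, r^3} -> sqrt(5)/2 + 3/2, {s, sr, ..., sr^4} -> 0.
Now take the inner product of this character with each irreducible chi from the table, <chi_3*chi_3, chi> = (1/10) sum_C |C| (chi_3*chi_3)(C) conj(chi(C)):
  <chi_3*chi_3, chi_1> = (1/10)[1*(4)*conj(1) + 2*(3/2 - sqrt(5)/2)*conj(1) + 2*(sqrt(5)/2 + 3/2)*conj(1) + 5*(0)*conj(1)]
      = (1/10)[(4) + (3 - sqrt(5)) + (sqrt(5) + 3) + (0)] = 10/10 = 1
  <chi_3*chi_3, chi_2> = (1/10)[1*(4)*conj(1) + 2*(3/2 - sqrt(5)/2)*conj(1) + 2*(sqrt(5)/2 + 3/2)*conj(1) + 5*(0)*conj(-1)]
      = (1/10)[(4) + (3 - sqrt(5)) + (sqrt(5) + 3) + (0)] = 10/10 = 1
  <chi_3*chi_3, chi_3> = (1/10)[1*(4)*conj(2) + 2*(3/2 - sqrt(5)/2)*conj(-1/2 + sqrt(5)/2) + 2*(sqrt(5)/2 + 3/2)*conj(-sqrt(5)/2 - 1/2) + 5*(0)*conj(0)]
      = (1/10)[(8) + (-4 + 2*sqrt(5)) + (-2*sqrt(5) - 4) + (0)] = 0/10 = 0
  <chi_3*chi_3, chi_4> = (1/10)[1*(4)*conj(2) + 2*(3/2 - sqrt(5)/2)*conj(-sqrt(5)/2 - 1/2) + 2*(sqrt(5)/2 + 3/2)*conj(-1/2 + sqrt(5)/2) + 5*(0)*conj(0)]
      = (1/10)[(8) + (1 - sqrt(5)) + (1 + sqrt(5)) + (0)] = 10/10 = 1
Hence the multiplicities are chi_1: 1, chi_2: 1, chi_4: 1. Dimension check: dim(chi_3)*dim(chi_3) = 2*2 = 4 and sum (mult * dim) = 1*1 + 1*1 + 1*2 = 4.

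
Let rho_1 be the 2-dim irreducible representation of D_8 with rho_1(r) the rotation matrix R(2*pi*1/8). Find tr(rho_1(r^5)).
chi_{rho_1}(r^5) = 2*cos(2*pi*1*5/8) = -sqrt(2)

Explanation: rho_1(r^5) is rotation by angle 2*pi*1*5/8, whose trace is 2*cos(2*pi*1*5/8) = -sqrt(2).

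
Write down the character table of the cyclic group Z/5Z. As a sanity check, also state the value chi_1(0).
Character table of Z/5Z (irreps indexed chi_0,...,chi_4 with chi_k(m) = zeta_5^(k*m), zeta_5 = exp(2*pi*i/5)):
  irrep \ class  {0} (size 1)  {1} (size 1)    {2} (size 1)    {3} (size 1)    {4} (size 1)  
  chi_0          1             1               1               1               1             
  chi_1          1             exp(2*I*pi/5)   exp(4*I*pi/5)   exp(-4*I*pi/5)  exp(-2*I*pi/5)
  chi_2          1             exp(4*I*pi/5)   exp(-2*I*pi/5)  exp(2*I*pi/5)   exp(-4*I*pi/5)
  chi_3          1             exp(-4*I*pi/5)  exp(2*I*pi/5)   exp(-2*I*pi/5)  exp(4*I*pi/5) 
  chi_4          1             exp(-2*I*pi/5)  exp(-4*I*pi/5)  exp(4*I*pi/5)   exp(2*I*pi/5) 

Spot check: chi_1(0) = zeta_5^(1*0) = zeta_5^0 = 1.

Explanation: Z/5Z is abelian, so all 5 irreducible complex representations are 1-dimensional. They are given by chi_k(m) = zeta_5^(k*m) for k = 0,...,4. Row orthogonality: sum_m chi_k(m) conj(chi_l(m)) = 5 * [k = l].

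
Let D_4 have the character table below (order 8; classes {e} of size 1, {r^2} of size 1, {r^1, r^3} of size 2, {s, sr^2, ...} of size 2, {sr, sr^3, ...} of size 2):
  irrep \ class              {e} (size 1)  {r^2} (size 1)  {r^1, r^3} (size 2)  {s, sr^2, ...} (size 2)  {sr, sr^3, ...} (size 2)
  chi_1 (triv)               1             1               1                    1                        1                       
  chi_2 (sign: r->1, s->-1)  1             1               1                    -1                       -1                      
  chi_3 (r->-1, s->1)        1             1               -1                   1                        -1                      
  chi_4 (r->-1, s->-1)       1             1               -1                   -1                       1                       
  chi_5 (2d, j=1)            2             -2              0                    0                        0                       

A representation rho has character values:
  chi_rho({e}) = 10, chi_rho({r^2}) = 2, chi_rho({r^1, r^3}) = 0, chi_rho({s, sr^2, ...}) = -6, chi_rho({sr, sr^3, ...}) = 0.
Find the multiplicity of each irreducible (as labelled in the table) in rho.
Multiplicities: chi_1: 0, chi_2: 3, chi_3: 0, chi_4: 3, chi_5: 2.

Why: Use <chi_rho, chi> = (1/|G|) sum_C |C| * chi_rho(C) * conj(chi(C)) with |G| = 8 for each irreducible chi in the table:
  <chi_rho, chi_1> = (1/8)[1*(10)*conj(1) + 1*(2)*conj(1) + 2*(0)*conj(1) + 2*(-6)*conj(1) + 2*(0)*conj(1)]
      = (1/8)[(10) + (2) + (0) + (-12) + (0)] = 0/8 = 0
  <chi_rho, chi_2> = (1/8)[1*(10)*conj(1) + 1*(2)*conj(1) + 2*(0)*conj(1) + 2*(-6)*conj(-1) + 2*(0)*conj(-1)]
      = (1/8)[(10) + (2) + (0) + (12) + (0)] = 24/8 = 3
  <chi_rho, chi_3> = (1/8)[1*(10)*conj(1) + 1*(2)*conj(1) + 2*(0)*conj(-1) + 2*(-6)*conj(1) + 2*(0)*conj(-1)]
      = (1/8)[(10) + (2) + (0) + (-12) + (0)] = 0/8 = 0
  <chi_rho, chi_4> = (1/8)[1*(10)*conj(1) + 1*(2)*conj(1) + 2*(0)*conj(-1) + 2*(-6)*conj(-1) + 2*(0)*conj(1)]
      = (1/8)[(10) + (2) + (0) + (12) + (0)] = 24/8 = 3
  <chi_rho, chi_5> = (1/8)[1*(10)*conj(2) + 1*(2)*conj(-2) + 2*(0)*conj(0) + 2*(-6)*conj(0) + 2*(0)*conj(0)]
      = (1/8)[(20) + (-4) + (0) + (0) + (0)] = 16/8 = 2
Dimension check: dim(rho) = sum (mult * dim) = 0*1 + 3*1 + 0*1 + 3*1 + 2*2 = 10 = chi_rho(e) = 10.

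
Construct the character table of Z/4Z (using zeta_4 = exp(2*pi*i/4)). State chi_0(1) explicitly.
Character table of Z/4Z (irreps indexed chi_0,...,chi_3 with chi_k(m) = zeta_4^(k*m), zeta_4 = exp(2*pi*i/4)):
  irrep \ class  {0} (size 1)  {1} (size 1)  {2} (size 1)  {3} (size 1)
  chi_0          1             1             1             1           
  chi_1          1             I             -1            -I          
  chi_2          1             -1            1             -1          
  chi_3          1             -I            -1            I           

Spot check: chi_0(1) = zeta_4^(0*1) = zeta_4^0 = 1.

Solution. Z/4Z is abelian, so all 4 irreducible complex representations are 1-dimensional. They are given by chi_k(m) = zeta_4^(k*m) for k = 0,...,3. Row orthogonality: sum_m chi_k(m) conj(chi_l(m)) = 4 * [k = l].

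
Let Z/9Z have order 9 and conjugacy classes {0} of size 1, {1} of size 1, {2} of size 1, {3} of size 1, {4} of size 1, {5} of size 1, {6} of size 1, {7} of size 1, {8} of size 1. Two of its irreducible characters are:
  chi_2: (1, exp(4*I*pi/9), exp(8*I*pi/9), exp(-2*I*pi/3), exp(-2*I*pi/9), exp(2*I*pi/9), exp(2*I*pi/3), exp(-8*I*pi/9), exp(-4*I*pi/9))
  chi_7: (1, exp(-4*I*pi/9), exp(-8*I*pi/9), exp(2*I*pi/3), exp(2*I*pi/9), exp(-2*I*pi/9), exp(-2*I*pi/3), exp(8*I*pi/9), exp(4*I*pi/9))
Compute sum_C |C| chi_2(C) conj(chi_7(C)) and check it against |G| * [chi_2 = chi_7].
Sum = 0; so <chi_2, chi_7> = 0 (distinct irreducibles are orthogonal).

Why: Compute term by term over conjugacy classes (|C| * chi_2(C) * conj(chi_7(C))):
  1*(1)*conj(1) + 1*(exp(4*I*pi/9))*conj(exp(-4*I*pi/9)) + 1*(exp(8*I*pi/9))*conj(exp(-8*I*pi/9)) + 1*(exp(-2*I*pi/3))*conj(exp(2*I*pi/3)) + 1*(exp(-2*I*pi/9))*conj(exp(2*I*pi/9)) + 1*(exp(2*I*pi/9))*conj(exp(-2*I*pi/9)) + 1*(exp(2*I*pi/3))*conj(exp(-2*I*pi/3)) + 1*(exp(-8*I*pi/9))*conj(exp(8*I*pi/9)) + 1*(exp(-4*I*pi/9))*conj(exp(4*I*pi/9))
  = (1) + (exp(8*I*pi/9)) + (exp(-2*I*pi/9)) + (exp(2*I*pi/3)) + (exp(-4*I*pi/9)) + (exp(4*I*pi/9)) + (exp(-2*I*pi/3)) + (exp(2*I*pi/9)) + (exp(-8*I*pi/9))
  = 0.
(Exp terms are combined using exp(i*s)*conj(exp(i*t)) = exp(i*(s-t)), and sums of them are collapsed using the identity that for every m > 1 the m distinct m-th roots of unity sum to 0, e.g. 1 + exp(2*I*pi/3) + exp(-2*I*pi/3) = 0.)
Dividing by |G| = 9 gives 0/9 = 0, matching the row-orthogonality relation <chi_2, chi_7> = [chi_2 = chi_7].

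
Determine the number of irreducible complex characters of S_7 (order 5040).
15

Proof sketch: The number of irreducible complex representations of a finite group equals its number of conjugacy classes. Conjugacy classes in S_7 correspond to cycle types, i.e. partitions of 7; there are p(7) = 15 of them, so S_7 (order 5040) has exactly 15 irreducible complex representations.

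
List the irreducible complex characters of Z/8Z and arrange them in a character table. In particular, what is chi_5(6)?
Character table of Z/8Z (irreps indexed chi_0,...,chi_7 with chi_k(m) = zeta_8^(k*m), zeta_8 = exp(2*pi*i/8)):
  irrep \ class  {0} (size 1)  {1} (size 1)    {2} (size 1)  {3} (size 1)    {4} (size 1)  {5} (size 1)    {6} (size 1)  {7} (size 1)  
  chi_0          1             1               1             1               1             1               1             1             
  chi_1          1             exp(I*pi/4)     I             exp(3*I*pi/4)   -1            exp(-3*I*pi/4)  -I            exp(-I*pi/4)  
  chi_2          1             I               -1            -I              1             I               -1            -I            
  chi_3          1             exp(3*I*pi/4)   -I            exp(I*pi/4)     -1            exp(-I*pi/4)    I             exp(-3*I*pi/4)
  chi_4          1             -1              1             -1              1             -1              1             -1            
  chi_5          1             exp(-3*I*pi/4)  I             exp(-I*pi/4)    -1            exp(I*pi/4)     -I            exp(3*I*pi/4) 
  chi_6          1             -I              -1            I               1             -I              -1            I             
  chi_7          1             exp(-I*pi/4)    -I            exp(-3*I*pi/4)  -1            exp(3*I*pi/4)   I             exp(I*pi/4)   

Spot check: chi_5(6) = zeta_8^(5*6) = zeta_8^30 = -I.

Solution. Z/8Z is abelian, so all 8 irreducible complex representations are 1-dimensional. They are given by chi_k(m) = zeta_8^(k*m) for k = 0,...,7. Row orthogonality: sum_m chi_k(m) conj(chi_l(m)) = 8 * [k = l].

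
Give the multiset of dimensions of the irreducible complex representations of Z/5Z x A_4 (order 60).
Dimensions: 1, 1, 1, 1, 1, 1, 1, 1, 1, 1, 1, 1, 1, 1, 1, 3, 3, 3, 3, 3

Proof sketch: There are 20 irreducibles (= number of conjugacy classes). Their dimensions d_i satisfy sum d_i^2 = |G| = 60: 1 + 1 + 1 + 1 + 1 + 1 + 1 + 1 + 1 + 1 + 1 + 1 + 1 + 1 + 1 + 9 + 9 + 9 + 9 + 9 = 60. (For the product with Z/5Z: each of the 5 1-dim characters of Z/5Z tensors with each irrep of A_4, giving 5 copies of each A_4-dimension.)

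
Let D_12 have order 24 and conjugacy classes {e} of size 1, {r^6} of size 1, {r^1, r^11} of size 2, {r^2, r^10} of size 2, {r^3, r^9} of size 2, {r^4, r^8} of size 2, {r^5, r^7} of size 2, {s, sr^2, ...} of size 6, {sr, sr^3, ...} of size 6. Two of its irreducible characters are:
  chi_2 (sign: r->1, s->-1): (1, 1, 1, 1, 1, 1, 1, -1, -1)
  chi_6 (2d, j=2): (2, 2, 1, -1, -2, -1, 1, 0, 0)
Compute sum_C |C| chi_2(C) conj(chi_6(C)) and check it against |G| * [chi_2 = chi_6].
Sum = 0; so <chi_2, chi_6> = 0 (distinct irreducibles are orthogonal).

Working: Compute term by term over conjugacy classes (|C| * chi_2(C) * conj(chi_6(C))):
  1*(1)*conj(2) + 1*(1)*conj(2) + 2*(1)*conj(1) + 2*(1)*conj(-1) + 2*(1)*conj(-2) + 2*(1)*conj(-1) + 2*(1)*conj(1) + 6*(-1)*conj(0) + 6*(-1)*conj(0)
  = (2) + (2) + (2) + (-2) + (-4) + (-2) + (2) + (0) + (0)
  = 0.
Dividing by |G| = 24 gives 0/24 = 0, matching the row-orthogonality relation <chi_2, chi_6> = [chi_2 = chi_6].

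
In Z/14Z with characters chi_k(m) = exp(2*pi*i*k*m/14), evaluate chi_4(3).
chi_4(3) = zeta_14^12 = exp(-2*I*pi/7)

Working: chi_4(3) = zeta_14^(4*3) = zeta_14^12. Since zeta_14^14 = 1, this equals zeta_14^12 = exp(2*pi*i*12/14) = exp(-2*I*pi/7).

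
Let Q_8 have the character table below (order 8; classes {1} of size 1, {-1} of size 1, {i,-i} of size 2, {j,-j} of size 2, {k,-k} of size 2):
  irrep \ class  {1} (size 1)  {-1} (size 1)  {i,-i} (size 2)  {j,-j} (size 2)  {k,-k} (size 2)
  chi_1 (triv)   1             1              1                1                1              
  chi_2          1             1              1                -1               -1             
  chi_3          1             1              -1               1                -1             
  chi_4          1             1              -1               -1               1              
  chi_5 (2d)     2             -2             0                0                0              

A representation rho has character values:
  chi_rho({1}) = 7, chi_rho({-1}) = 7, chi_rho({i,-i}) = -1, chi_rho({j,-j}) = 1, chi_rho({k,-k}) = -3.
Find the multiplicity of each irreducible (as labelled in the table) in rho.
Multiplicities: chi_1: 1, chi_2: 2, chi_3: 3, chi_4: 1, chi_5: 0.

Proof sketch: Use <chi_rho, chi> = (1/|G|) sum_C |C| * chi_rho(C) * conj(chi(C)) with |G| = 8 for each irreducible chi in the table:
  <chi_rho, chi_1> = (1/8)[1*(7)*conj(1) + 1*(7)*conj(1) + 2*(-1)*conj(1) + 2*(1)*conj(1) + 2*(-3)*conj(1)]
      = (1/8)[(7) + (7) + (-2) + (2) + (-6)] = 8/8 = 1
  <chi_rho, chi_2> = (1/8)[1*(7)*conj(1) + 1*(7)*conj(1) + 2*(-1)*conj(1) + 2*(1)*conj(-1) + 2*(-3)*conj(-1)]
      = (1/8)[(7) + (7) + (-2) + (-2) + (6)] = 16/8 = 2
  <chi_rho, chi_3> = (1/8)[1*(7)*conj(1) + 1*(7)*conj(1) + 2*(-1)*conj(-1) + 2*(1)*conj(1) + 2*(-3)*conj(-1)]
      = (1/8)[(7) + (7) + (2) + (2) + (6)] = 24/8 = 3
  <chi_rho, chi_4> = (1/8)[1*(7)*conj(1) + 1*(7)*conj(1) + 2*(-1)*conj(-1) + 2*(1)*conj(-1) + 2*(-3)*conj(1)]
      = (1/8)[(7) + (7) + (2) + (-2) + (-6)] = 8/8 = 1
  <chi_rho, chi_5> = (1/8)[1*(7)*conj(2) + 1*(7)*conj(-2) + 2*(-1)*conj(0) + 2*(1)*conj(0) + 2*(-3)*conj(0)]
      = (1/8)[(14) + (-14) + (0) + (0) + (0)] = 0/8 = 0
Dimension check: dim(rho) = sum (mult * dim) = 1*1 + 2*1 + 3*1 + 1*1 + 0*2 = 7 = chi_rho(e) = 7.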